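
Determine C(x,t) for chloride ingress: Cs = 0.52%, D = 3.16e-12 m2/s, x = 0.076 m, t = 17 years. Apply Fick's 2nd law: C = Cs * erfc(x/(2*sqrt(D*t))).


t_seconds = 17 * 365.25 * 24 * 3600 = 536479200.0 s
arg = 0.076 / (2 * sqrt(3.16e-12 * 536479200.0))
= 0.9229
erfc(0.9229) = 0.1918
C = 0.52 * 0.1918 = 0.0997%

0.0997


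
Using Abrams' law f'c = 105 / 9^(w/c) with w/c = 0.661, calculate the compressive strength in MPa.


f'c = 105 / 9^0.661
= 105 / 4.273
= 24.57 MPa

24.57


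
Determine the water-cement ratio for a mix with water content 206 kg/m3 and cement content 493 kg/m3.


w/c = water / cement
w/c = 206 / 493 = 0.418

0.418


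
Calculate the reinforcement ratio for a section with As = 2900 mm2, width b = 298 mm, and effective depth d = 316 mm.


rho = As / (b * d)
= 2900 / (298 * 316)
= 0.0308

0.0308


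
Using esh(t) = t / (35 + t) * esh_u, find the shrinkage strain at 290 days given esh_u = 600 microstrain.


esh(290) = 290 / (35 + 290) * 600
= 290 / 325 * 600
= 535.4 microstrain

535.4


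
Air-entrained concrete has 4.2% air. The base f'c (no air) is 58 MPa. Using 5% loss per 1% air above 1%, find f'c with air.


Strength loss = (4.2 - 1) * 5 = 16.0%
f'c = 58 * (1 - 16.0/100)
= 48.72 MPa

48.72


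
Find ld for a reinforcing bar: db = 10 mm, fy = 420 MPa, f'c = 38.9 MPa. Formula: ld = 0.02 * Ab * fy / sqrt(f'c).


Ab = pi * 10^2 / 4 = 78.54 mm2
ld = 0.02 * 78.54 * 420 / sqrt(38.9)
= 105.8 mm

105.8


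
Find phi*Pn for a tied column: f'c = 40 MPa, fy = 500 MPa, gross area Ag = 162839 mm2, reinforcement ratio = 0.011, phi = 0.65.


Ast = rho * Ag = 0.011 * 162839 = 1791.229 mm2
phi*Pn = 0.65 * 0.80 * (0.85 * 40 * (162839 - 1791.229) + 500 * 1791.229) / 1000
= 3313.04 kN

3313.04


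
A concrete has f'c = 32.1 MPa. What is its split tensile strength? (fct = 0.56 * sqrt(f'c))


fct = 0.56 * sqrt(32.1)
= 0.56 * 5.666
= 3.173 MPa

3.173


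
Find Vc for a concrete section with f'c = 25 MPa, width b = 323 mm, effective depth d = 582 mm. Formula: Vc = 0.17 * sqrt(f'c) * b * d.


Vc = 0.17 * sqrt(25) * 323 * 582 / 1000
= 159.79 kN

159.79


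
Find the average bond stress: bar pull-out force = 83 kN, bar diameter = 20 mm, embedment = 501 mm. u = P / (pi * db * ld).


u = P / (pi * db * ld)
= 83 * 1000 / (pi * 20 * 501)
= 2.637 MPa

2.637


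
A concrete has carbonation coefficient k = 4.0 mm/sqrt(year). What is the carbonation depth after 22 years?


depth = k * sqrt(t)
= 4.0 * sqrt(22)
= 18.76 mm

18.76


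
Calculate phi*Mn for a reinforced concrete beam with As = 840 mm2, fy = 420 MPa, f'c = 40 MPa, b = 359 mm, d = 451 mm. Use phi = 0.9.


a = As * fy / (0.85 * f'c * b)
= 840 * 420 / (0.85 * 40 * 359)
= 28.9038 mm
Mn = As * fy * (d - a/2) / 10^6
= 154.0142 kN-m
phi*Mn = 0.9 * 154.0142 = 138.61 kN-m

138.61


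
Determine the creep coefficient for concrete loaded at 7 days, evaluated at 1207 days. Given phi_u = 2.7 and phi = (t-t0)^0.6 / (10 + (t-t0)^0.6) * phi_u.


dt = 1207 - 7 = 1200
phi = 1200^0.6 / (10 + 1200^0.6) * 2.7
= 2.364

2.364


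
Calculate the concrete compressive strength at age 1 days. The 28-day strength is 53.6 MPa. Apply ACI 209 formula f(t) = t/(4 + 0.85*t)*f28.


f(1) = 1 / (4 + 0.85 * 1) * 53.6
= 1 / 4.85 * 53.6
= 11.05 MPa

11.05


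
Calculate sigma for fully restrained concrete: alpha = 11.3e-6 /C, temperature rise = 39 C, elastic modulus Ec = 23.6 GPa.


sigma = alpha * dT * Ec
= 11.3e-6 * 39 * 23.6 * 1000
= 10.401 MPa

10.401


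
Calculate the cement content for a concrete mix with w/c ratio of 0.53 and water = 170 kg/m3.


Cement = water / (w/c)
= 170 / 0.53
= 320.8 kg/m3

320.8


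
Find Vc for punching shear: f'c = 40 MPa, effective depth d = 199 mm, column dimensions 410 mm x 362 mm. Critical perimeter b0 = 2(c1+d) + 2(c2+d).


b0 = 2*(410 + 199) + 2*(362 + 199) = 2340 mm
Vc = 0.33 * sqrt(40) * 2340 * 199 / 1000
= 971.88 kN

971.88


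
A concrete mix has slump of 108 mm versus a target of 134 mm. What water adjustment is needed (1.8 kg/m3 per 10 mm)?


Difference = 134 - 108 = 26 mm
Water adjustment = 26 * 1.8 / 10 = 4.7 kg/m3

4.7


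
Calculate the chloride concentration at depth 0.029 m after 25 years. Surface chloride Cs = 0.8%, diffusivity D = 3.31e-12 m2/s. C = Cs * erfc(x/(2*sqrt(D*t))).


t_seconds = 25 * 365.25 * 24 * 3600 = 788940000.0 s
arg = 0.029 / (2 * sqrt(3.31e-12 * 788940000.0))
= 0.2837
erfc(0.2837) = 0.6882
C = 0.8 * 0.6882 = 0.5506%

0.5506


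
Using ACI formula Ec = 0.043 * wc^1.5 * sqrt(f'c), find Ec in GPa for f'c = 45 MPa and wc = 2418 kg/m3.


Ec = 0.043 * 2418^1.5 * sqrt(45) / 1000
= 34.3 GPa

34.3


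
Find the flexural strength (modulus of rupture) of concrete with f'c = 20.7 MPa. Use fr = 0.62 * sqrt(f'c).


fr = 0.62 * sqrt(20.7)
= 2.821 MPa

2.821


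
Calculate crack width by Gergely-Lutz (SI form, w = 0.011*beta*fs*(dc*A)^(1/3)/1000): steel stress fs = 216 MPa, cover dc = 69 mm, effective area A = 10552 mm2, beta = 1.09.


w = 0.011 * beta * fs * (dc * A)^(1/3) / 1000
= 0.011 * 1.09 * 216 * (69 * 10552)^(1/3) / 1000
= 0.233 mm

0.233


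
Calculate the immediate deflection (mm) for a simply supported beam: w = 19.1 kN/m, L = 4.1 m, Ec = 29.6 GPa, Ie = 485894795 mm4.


Convert: L = 4.1 m = 4100 mm, Ec = 29.6 GPa = 29600 MPa
delta = 5 * 19.1 * 4100^4 / (384 * 29600 * 485894795)
= 4.89 mm

4.89


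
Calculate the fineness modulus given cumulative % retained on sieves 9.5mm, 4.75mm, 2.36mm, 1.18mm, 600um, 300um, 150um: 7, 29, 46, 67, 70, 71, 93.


FM = sum(cumulative % retained) / 100
= 383 / 100
= 3.83

3.83


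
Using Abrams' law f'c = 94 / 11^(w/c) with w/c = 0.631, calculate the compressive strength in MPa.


f'c = 94 / 11^0.631
= 94 / 4.541
= 20.7 MPa

20.7


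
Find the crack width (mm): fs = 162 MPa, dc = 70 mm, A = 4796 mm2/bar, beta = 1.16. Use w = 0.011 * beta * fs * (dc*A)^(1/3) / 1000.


w = 0.011 * beta * fs * (dc * A)^(1/3) / 1000
= 0.011 * 1.16 * 162 * (70 * 4796)^(1/3) / 1000
= 0.144 mm

0.144


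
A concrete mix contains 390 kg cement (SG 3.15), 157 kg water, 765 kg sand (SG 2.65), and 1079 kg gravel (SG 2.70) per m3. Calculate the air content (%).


Vol cement = 390 / (3.15 * 1000) = 0.12381 m3
Vol water = 157 / 1000 = 0.157 m3
Vol sand = 765 / (2.65 * 1000) = 0.288679 m3
Vol gravel = 1079 / (2.70 * 1000) = 0.39963 m3
Total solid + water volume = 0.969118 m3
Air = (1 - 0.969118) * 100 = 3.09%

3.09


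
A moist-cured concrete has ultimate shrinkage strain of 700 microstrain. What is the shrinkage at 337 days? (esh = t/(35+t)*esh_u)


esh(337) = 337 / (35 + 337) * 700
= 337 / 372 * 700
= 634.1 microstrain

634.1


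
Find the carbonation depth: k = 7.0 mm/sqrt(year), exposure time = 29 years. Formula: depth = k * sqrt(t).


depth = k * sqrt(t)
= 7.0 * sqrt(29)
= 37.7 mm

37.7


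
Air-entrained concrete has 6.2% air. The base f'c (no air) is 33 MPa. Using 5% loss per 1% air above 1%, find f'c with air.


Strength loss = (6.2 - 1) * 5 = 26.0%
f'c = 33 * (1 - 26.0/100)
= 24.42 MPa

24.42


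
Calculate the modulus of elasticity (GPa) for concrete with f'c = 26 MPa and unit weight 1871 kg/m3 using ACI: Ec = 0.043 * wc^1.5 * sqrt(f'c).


Ec = 0.043 * 1871^1.5 * sqrt(26) / 1000
= 17.74 GPa

17.74


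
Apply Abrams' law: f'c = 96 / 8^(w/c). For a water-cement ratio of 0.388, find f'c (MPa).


f'c = 96 / 8^0.388
= 96 / 2.241
= 42.84 MPa

42.84


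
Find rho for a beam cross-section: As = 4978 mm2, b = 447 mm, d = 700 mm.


rho = As / (b * d)
= 4978 / (447 * 700)
= 0.0159

0.0159


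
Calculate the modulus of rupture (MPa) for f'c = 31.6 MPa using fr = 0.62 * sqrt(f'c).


fr = 0.62 * sqrt(31.6)
= 3.485 MPa

3.485


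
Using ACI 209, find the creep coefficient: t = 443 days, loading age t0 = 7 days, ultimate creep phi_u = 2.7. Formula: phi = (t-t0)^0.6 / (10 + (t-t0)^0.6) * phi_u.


dt = 443 - 7 = 436
phi = 436^0.6 / (10 + 436^0.6) * 2.7
= 2.141

2.141


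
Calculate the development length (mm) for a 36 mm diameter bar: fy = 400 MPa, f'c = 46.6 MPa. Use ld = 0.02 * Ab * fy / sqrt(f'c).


Ab = pi * 36^2 / 4 = 1017.876 mm2
ld = 0.02 * 1017.876 * 400 / sqrt(46.6)
= 1192.9 mm

1192.9


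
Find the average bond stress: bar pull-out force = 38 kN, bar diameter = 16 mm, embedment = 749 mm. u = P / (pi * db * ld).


u = P / (pi * db * ld)
= 38 * 1000 / (pi * 16 * 749)
= 1.009 MPa

1.009


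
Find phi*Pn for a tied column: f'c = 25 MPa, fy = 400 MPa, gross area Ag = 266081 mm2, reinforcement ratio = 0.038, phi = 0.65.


Ast = rho * Ag = 0.038 * 266081 = 10111.078 mm2
phi*Pn = 0.65 * 0.80 * (0.85 * 25 * (266081 - 10111.078) + 400 * 10111.078) / 1000
= 4931.57 kN

4931.57


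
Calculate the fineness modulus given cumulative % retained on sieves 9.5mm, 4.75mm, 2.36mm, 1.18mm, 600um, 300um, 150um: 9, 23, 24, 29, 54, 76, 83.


FM = sum(cumulative % retained) / 100
= 298 / 100
= 2.98

2.98


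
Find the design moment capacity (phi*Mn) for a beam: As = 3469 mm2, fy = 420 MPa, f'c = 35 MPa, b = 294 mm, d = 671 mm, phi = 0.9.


a = As * fy / (0.85 * f'c * b)
= 3469 * 420 / (0.85 * 35 * 294)
= 166.5786 mm
Mn = As * fy * (d - a/2) / 10^6
= 856.2827 kN-m
phi*Mn = 0.9 * 856.2827 = 770.65 kN-m

770.65


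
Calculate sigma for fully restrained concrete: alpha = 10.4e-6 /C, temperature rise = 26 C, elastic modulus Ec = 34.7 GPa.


sigma = alpha * dT * Ec
= 10.4e-6 * 26 * 34.7 * 1000
= 9.383 MPa

9.383


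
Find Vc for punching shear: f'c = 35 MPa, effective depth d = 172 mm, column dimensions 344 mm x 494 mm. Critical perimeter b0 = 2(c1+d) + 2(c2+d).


b0 = 2*(344 + 172) + 2*(494 + 172) = 2364 mm
Vc = 0.33 * sqrt(35) * 2364 * 172 / 1000
= 793.82 kN

793.82


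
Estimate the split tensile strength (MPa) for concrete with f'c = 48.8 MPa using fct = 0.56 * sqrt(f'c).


fct = 0.56 * sqrt(48.8)
= 0.56 * 6.986
= 3.912 MPa

3.912


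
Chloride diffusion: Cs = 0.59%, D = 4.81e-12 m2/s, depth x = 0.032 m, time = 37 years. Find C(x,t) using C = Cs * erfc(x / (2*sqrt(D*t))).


t_seconds = 37 * 365.25 * 24 * 3600 = 1167631200.0 s
arg = 0.032 / (2 * sqrt(4.81e-12 * 1167631200.0))
= 0.2135
erfc(0.2135) = 0.7627
C = 0.59 * 0.7627 = 0.45%

0.45


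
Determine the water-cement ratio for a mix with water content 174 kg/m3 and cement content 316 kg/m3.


w/c = water / cement
w/c = 174 / 316 = 0.551

0.551


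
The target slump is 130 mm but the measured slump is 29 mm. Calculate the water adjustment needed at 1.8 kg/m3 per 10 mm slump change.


Difference = 130 - 29 = 101 mm
Water adjustment = 101 * 1.8 / 10 = 18.2 kg/m3

18.2


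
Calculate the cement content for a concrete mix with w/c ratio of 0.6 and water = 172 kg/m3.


Cement = water / (w/c)
= 172 / 0.6
= 286.7 kg/m3

286.7


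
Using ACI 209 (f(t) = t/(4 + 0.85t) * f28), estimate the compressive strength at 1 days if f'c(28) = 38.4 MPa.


f(1) = 1 / (4 + 0.85 * 1) * 38.4
= 1 / 4.85 * 38.4
= 7.92 MPa

7.92


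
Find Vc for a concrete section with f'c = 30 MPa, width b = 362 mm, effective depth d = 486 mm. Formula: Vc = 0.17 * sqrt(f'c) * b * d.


Vc = 0.17 * sqrt(30) * 362 * 486 / 1000
= 163.82 kN

163.82


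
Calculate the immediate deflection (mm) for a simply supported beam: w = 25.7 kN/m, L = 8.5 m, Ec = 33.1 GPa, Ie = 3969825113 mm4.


Convert: L = 8.5 m = 8500 mm, Ec = 33.1 GPa = 33100 MPa
delta = 5 * 25.7 * 8500^4 / (384 * 33100 * 3969825113)
= 13.29 mm

13.29


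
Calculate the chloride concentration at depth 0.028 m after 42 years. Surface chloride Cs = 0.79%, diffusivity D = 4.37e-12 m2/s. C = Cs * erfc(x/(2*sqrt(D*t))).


t_seconds = 42 * 365.25 * 24 * 3600 = 1325419200.0 s
arg = 0.028 / (2 * sqrt(4.37e-12 * 1325419200.0))
= 0.184
erfc(0.184) = 0.7947
C = 0.79 * 0.7947 = 0.6279%

0.6279


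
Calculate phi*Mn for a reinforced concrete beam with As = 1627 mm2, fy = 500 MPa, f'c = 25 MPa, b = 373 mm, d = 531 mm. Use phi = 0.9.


a = As * fy / (0.85 * f'c * b)
= 1627 * 500 / (0.85 * 25 * 373)
= 102.6337 mm
Mn = As * fy * (d - a/2) / 10^6
= 390.2223 kN-m
phi*Mn = 0.9 * 390.2223 = 351.2 kN-m

351.2


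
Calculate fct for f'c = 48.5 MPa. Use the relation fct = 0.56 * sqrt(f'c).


fct = 0.56 * sqrt(48.5)
= 0.56 * 6.964
= 3.9 MPa

3.9


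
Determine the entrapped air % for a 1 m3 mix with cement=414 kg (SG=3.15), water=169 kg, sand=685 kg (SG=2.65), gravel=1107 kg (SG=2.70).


Vol cement = 414 / (3.15 * 1000) = 0.131429 m3
Vol water = 169 / 1000 = 0.169 m3
Vol sand = 685 / (2.65 * 1000) = 0.258491 m3
Vol gravel = 1107 / (2.70 * 1000) = 0.41 m3
Total solid + water volume = 0.968919 m3
Air = (1 - 0.968919) * 100 = 3.11%

3.11


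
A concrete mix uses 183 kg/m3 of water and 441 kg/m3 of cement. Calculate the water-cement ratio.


w/c = water / cement
w/c = 183 / 441 = 0.415

0.415


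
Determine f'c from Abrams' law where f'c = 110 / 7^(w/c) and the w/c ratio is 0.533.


f'c = 110 / 7^0.533
= 110 / 2.821
= 38.99 MPa

38.99


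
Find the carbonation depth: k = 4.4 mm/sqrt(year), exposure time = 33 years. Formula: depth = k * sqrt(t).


depth = k * sqrt(t)
= 4.4 * sqrt(33)
= 25.28 mm

25.28


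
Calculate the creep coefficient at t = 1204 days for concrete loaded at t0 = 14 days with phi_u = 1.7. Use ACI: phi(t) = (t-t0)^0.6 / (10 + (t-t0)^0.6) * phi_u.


dt = 1204 - 14 = 1190
phi = 1190^0.6 / (10 + 1190^0.6) * 1.7
= 1.488

1.488


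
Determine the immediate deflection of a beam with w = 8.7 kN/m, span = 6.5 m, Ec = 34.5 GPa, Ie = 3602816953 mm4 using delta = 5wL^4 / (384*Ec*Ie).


Convert: L = 6.5 m = 6500 mm, Ec = 34.5 GPa = 34500 MPa
delta = 5 * 8.7 * 6500^4 / (384 * 34500 * 3602816953)
= 1.63 mm

1.63


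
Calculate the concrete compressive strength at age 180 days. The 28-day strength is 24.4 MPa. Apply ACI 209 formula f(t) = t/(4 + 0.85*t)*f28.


f(180) = 180 / (4 + 0.85 * 180) * 24.4
= 180 / 157.0 * 24.4
= 27.97 MPa

27.97


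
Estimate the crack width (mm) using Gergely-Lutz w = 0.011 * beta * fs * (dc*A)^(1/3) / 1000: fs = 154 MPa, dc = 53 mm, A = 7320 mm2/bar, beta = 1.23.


w = 0.011 * beta * fs * (dc * A)^(1/3) / 1000
= 0.011 * 1.23 * 154 * (53 * 7320)^(1/3) / 1000
= 0.152 mm

0.152


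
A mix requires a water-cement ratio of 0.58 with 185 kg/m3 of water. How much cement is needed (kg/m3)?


Cement = water / (w/c)
= 185 / 0.58
= 319.0 kg/m3

319.0


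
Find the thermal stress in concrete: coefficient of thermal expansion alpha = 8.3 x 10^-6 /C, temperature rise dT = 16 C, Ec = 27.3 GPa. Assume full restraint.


sigma = alpha * dT * Ec
= 8.3e-6 * 16 * 27.3 * 1000
= 3.625 MPa

3.625


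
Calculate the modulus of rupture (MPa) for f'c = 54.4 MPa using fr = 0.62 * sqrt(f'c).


fr = 0.62 * sqrt(54.4)
= 4.573 MPa

4.573


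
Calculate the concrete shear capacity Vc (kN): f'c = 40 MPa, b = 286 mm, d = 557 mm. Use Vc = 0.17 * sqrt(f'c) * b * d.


Vc = 0.17 * sqrt(40) * 286 * 557 / 1000
= 171.28 kN

171.28


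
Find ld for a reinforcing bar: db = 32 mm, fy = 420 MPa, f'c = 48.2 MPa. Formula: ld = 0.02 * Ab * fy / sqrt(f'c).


Ab = pi * 32^2 / 4 = 804.248 mm2
ld = 0.02 * 804.248 * 420 / sqrt(48.2)
= 973.1 mm

973.1


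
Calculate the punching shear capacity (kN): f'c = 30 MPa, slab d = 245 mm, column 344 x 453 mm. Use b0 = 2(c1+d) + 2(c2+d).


b0 = 2*(344 + 245) + 2*(453 + 245) = 2574 mm
Vc = 0.33 * sqrt(30) * 2574 * 245 / 1000
= 1139.85 kN

1139.85


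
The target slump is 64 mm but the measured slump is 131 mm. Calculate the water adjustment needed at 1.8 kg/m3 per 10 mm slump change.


Difference = 64 - 131 = -67 mm
Water adjustment = -67 * 1.8 / 10 = -12.1 kg/m3

-12.1


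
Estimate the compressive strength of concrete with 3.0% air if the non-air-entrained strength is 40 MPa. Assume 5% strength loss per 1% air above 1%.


Strength loss = (3.0 - 1) * 5 = 10.0%
f'c = 40 * (1 - 10.0/100)
= 36.0 MPa

36.0


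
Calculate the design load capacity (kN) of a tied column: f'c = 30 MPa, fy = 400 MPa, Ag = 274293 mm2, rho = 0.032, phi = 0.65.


Ast = rho * Ag = 0.032 * 274293 = 8777.376 mm2
phi*Pn = 0.65 * 0.80 * (0.85 * 30 * (274293 - 8777.376) + 400 * 8777.376) / 1000
= 5346.43 kN

5346.43


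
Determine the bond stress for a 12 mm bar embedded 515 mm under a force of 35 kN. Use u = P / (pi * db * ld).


u = P / (pi * db * ld)
= 35 * 1000 / (pi * 12 * 515)
= 1.803 MPa

1.803


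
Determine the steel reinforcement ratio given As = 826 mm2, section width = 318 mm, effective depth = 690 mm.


rho = As / (b * d)
= 826 / (318 * 690)
= 0.0038

0.0038


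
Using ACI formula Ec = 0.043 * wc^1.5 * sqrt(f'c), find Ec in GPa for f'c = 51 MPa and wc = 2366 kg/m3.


Ec = 0.043 * 2366^1.5 * sqrt(51) / 1000
= 35.34 GPa

35.34


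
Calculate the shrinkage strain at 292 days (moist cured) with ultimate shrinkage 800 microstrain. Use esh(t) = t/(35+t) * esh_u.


esh(292) = 292 / (35 + 292) * 800
= 292 / 327 * 800
= 714.4 microstrain

714.4


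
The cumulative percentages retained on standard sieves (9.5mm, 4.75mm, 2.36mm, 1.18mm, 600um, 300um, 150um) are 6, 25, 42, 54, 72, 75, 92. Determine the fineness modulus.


FM = sum(cumulative % retained) / 100
= 366 / 100
= 3.66

3.66


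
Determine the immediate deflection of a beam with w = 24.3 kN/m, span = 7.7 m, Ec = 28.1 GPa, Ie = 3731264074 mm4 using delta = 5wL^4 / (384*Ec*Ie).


Convert: L = 7.7 m = 7700 mm, Ec = 28.1 GPa = 28100 MPa
delta = 5 * 24.3 * 7700^4 / (384 * 28100 * 3731264074)
= 10.61 mm

10.61


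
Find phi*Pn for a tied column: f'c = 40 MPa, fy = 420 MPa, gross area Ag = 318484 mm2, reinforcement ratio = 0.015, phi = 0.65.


Ast = rho * Ag = 0.015 * 318484 = 4777.26 mm2
phi*Pn = 0.65 * 0.80 * (0.85 * 40 * (318484 - 4777.26) + 420 * 4777.26) / 1000
= 6589.69 kN

6589.69


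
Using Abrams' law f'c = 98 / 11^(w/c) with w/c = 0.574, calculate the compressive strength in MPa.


f'c = 98 / 11^0.574
= 98 / 3.961
= 24.74 MPa

24.74


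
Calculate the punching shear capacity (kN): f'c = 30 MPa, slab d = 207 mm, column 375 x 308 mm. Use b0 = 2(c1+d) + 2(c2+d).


b0 = 2*(375 + 207) + 2*(308 + 207) = 2194 mm
Vc = 0.33 * sqrt(30) * 2194 * 207 / 1000
= 820.88 kN

820.88


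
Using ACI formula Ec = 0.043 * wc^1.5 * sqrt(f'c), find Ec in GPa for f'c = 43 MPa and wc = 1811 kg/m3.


Ec = 0.043 * 1811^1.5 * sqrt(43) / 1000
= 21.73 GPa

21.73


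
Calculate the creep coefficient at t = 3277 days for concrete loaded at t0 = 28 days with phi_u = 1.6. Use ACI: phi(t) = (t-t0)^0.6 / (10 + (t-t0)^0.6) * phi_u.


dt = 3277 - 28 = 3249
phi = 3249^0.6 / (10 + 3249^0.6) * 1.6
= 1.484

1.484


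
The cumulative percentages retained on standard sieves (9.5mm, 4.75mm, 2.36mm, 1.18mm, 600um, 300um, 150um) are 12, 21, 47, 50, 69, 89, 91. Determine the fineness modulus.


FM = sum(cumulative % retained) / 100
= 379 / 100
= 3.79

3.79


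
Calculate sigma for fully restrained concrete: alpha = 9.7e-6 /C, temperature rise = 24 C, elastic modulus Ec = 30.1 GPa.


sigma = alpha * dT * Ec
= 9.7e-6 * 24 * 30.1 * 1000
= 7.007 MPa

7.007


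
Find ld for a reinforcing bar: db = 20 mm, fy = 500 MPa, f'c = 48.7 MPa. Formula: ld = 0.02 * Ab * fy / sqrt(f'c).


Ab = pi * 20^2 / 4 = 314.159 mm2
ld = 0.02 * 314.159 * 500 / sqrt(48.7)
= 450.2 mm

450.2


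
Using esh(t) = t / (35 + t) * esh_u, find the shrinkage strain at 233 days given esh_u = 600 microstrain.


esh(233) = 233 / (35 + 233) * 600
= 233 / 268 * 600
= 521.6 microstrain

521.6


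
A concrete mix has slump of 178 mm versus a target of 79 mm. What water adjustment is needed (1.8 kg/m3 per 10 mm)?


Difference = 79 - 178 = -99 mm
Water adjustment = -99 * 1.8 / 10 = -17.8 kg/m3

-17.8


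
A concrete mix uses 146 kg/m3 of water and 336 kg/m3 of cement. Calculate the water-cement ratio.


w/c = water / cement
w/c = 146 / 336 = 0.435

0.435


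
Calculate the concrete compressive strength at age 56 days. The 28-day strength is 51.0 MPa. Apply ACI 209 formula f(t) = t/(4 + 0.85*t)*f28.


f(56) = 56 / (4 + 0.85 * 56) * 51.0
= 56 / 51.6 * 51.0
= 55.35 MPa

55.35


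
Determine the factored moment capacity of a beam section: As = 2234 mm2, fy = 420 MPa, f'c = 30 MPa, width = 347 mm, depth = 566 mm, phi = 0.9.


a = As * fy / (0.85 * f'c * b)
= 2234 * 420 / (0.85 * 30 * 347)
= 106.0383 mm
Mn = As * fy * (d - a/2) / 10^6
= 481.3197 kN-m
phi*Mn = 0.9 * 481.3197 = 433.19 kN-m

433.19


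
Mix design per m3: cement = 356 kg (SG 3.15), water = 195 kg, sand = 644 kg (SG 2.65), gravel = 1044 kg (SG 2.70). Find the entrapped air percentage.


Vol cement = 356 / (3.15 * 1000) = 0.113016 m3
Vol water = 195 / 1000 = 0.195 m3
Vol sand = 644 / (2.65 * 1000) = 0.243019 m3
Vol gravel = 1044 / (2.70 * 1000) = 0.386667 m3
Total solid + water volume = 0.937701 m3
Air = (1 - 0.937701) * 100 = 6.23%

6.23


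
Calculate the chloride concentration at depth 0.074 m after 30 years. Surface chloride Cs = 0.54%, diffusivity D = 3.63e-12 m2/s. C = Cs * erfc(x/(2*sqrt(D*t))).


t_seconds = 30 * 365.25 * 24 * 3600 = 946728000.0 s
arg = 0.074 / (2 * sqrt(3.63e-12 * 946728000.0))
= 0.6312
erfc(0.6312) = 0.3721
C = 0.54 * 0.3721 = 0.2009%

0.2009


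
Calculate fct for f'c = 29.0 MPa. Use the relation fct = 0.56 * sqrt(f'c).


fct = 0.56 * sqrt(29.0)
= 0.56 * 5.385
= 3.016 MPa

3.016


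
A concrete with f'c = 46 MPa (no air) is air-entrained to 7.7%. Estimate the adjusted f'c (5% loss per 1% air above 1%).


Strength loss = (7.7 - 1) * 5 = 33.5%
f'c = 46 * (1 - 33.5/100)
= 30.59 MPa

30.59


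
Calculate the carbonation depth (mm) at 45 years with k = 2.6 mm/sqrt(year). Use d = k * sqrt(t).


depth = k * sqrt(t)
= 2.6 * sqrt(45)
= 17.44 mm

17.44


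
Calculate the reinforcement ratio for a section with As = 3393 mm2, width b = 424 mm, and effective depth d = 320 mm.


rho = As / (b * d)
= 3393 / (424 * 320)
= 0.025

0.025


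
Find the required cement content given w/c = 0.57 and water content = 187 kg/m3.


Cement = water / (w/c)
= 187 / 0.57
= 328.1 kg/m3

328.1


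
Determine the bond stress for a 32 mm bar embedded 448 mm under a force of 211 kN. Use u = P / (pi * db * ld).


u = P / (pi * db * ld)
= 211 * 1000 / (pi * 32 * 448)
= 4.685 MPa

4.685


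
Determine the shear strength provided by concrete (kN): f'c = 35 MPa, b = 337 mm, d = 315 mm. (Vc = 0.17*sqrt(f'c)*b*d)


Vc = 0.17 * sqrt(35) * 337 * 315 / 1000
= 106.76 kN

106.76


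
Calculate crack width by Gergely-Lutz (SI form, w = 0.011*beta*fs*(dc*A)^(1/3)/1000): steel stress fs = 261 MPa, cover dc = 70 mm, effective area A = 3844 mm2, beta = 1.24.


w = 0.011 * beta * fs * (dc * A)^(1/3) / 1000
= 0.011 * 1.24 * 261 * (70 * 3844)^(1/3) / 1000
= 0.23 mm

0.23


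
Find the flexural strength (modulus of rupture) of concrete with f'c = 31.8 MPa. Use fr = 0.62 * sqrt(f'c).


fr = 0.62 * sqrt(31.8)
= 3.496 MPa

3.496


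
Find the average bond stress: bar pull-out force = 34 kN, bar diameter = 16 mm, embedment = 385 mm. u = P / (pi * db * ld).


u = P / (pi * db * ld)
= 34 * 1000 / (pi * 16 * 385)
= 1.757 MPa

1.757


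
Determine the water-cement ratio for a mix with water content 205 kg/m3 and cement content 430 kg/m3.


w/c = water / cement
w/c = 205 / 430 = 0.477

0.477


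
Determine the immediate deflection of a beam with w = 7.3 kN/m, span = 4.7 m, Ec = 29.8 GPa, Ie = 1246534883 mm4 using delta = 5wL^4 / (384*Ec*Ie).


Convert: L = 4.7 m = 4700 mm, Ec = 29.8 GPa = 29800 MPa
delta = 5 * 7.3 * 4700^4 / (384 * 29800 * 1246534883)
= 1.25 mm

1.25


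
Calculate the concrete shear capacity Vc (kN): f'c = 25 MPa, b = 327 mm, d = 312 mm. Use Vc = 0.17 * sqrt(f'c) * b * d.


Vc = 0.17 * sqrt(25) * 327 * 312 / 1000
= 86.72 kN

86.72


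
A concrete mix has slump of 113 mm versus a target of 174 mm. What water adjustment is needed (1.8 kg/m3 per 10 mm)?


Difference = 174 - 113 = 61 mm
Water adjustment = 61 * 1.8 / 10 = 11.0 kg/m3

11.0


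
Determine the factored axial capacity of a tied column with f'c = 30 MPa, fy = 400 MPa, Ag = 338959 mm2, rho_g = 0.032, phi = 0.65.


Ast = rho * Ag = 0.032 * 338959 = 10846.688 mm2
phi*Pn = 0.65 * 0.80 * (0.85 * 30 * (338959 - 10846.688) + 400 * 10846.688) / 1000
= 6606.88 kN

6606.88


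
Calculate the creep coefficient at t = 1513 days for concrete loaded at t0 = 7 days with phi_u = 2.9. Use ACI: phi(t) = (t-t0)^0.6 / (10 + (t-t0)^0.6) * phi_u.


dt = 1513 - 7 = 1506
phi = 1506^0.6 / (10 + 1506^0.6) * 2.9
= 2.58

2.58


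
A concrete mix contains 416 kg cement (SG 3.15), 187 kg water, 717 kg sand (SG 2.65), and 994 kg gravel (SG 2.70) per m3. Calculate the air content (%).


Vol cement = 416 / (3.15 * 1000) = 0.132063 m3
Vol water = 187 / 1000 = 0.187 m3
Vol sand = 717 / (2.65 * 1000) = 0.270566 m3
Vol gravel = 994 / (2.70 * 1000) = 0.368148 m3
Total solid + water volume = 0.957778 m3
Air = (1 - 0.957778) * 100 = 4.22%

4.22


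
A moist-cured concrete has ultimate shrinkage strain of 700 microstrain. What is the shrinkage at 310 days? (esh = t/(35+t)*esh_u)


esh(310) = 310 / (35 + 310) * 700
= 310 / 345 * 700
= 629.0 microstrain

629.0


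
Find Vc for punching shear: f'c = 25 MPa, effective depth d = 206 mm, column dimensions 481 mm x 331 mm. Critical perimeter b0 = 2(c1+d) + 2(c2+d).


b0 = 2*(481 + 206) + 2*(331 + 206) = 2448 mm
Vc = 0.33 * sqrt(25) * 2448 * 206 / 1000
= 832.08 kN

832.08


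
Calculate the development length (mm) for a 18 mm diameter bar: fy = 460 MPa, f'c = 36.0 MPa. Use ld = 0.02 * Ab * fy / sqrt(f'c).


Ab = pi * 18^2 / 4 = 254.469 mm2
ld = 0.02 * 254.469 * 460 / sqrt(36.0)
= 390.2 mm

390.2


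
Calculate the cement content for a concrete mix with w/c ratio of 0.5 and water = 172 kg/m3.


Cement = water / (w/c)
= 172 / 0.5
= 344.0 kg/m3

344.0


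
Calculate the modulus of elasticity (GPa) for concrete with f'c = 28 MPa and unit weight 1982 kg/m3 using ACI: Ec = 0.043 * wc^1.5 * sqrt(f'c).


Ec = 0.043 * 1982^1.5 * sqrt(28) / 1000
= 20.08 GPa

20.08


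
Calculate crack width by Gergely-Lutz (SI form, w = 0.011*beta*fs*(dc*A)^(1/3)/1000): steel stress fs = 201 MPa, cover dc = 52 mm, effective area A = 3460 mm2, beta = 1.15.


w = 0.011 * beta * fs * (dc * A)^(1/3) / 1000
= 0.011 * 1.15 * 201 * (52 * 3460)^(1/3) / 1000
= 0.144 mm

0.144


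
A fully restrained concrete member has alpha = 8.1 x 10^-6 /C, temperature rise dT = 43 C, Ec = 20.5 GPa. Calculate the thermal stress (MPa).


sigma = alpha * dT * Ec
= 8.1e-6 * 43 * 20.5 * 1000
= 7.14 MPa

7.14


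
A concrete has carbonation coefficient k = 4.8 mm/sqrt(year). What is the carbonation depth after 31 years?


depth = k * sqrt(t)
= 4.8 * sqrt(31)
= 26.73 mm

26.73


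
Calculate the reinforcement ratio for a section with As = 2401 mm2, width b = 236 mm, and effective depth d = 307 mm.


rho = As / (b * d)
= 2401 / (236 * 307)
= 0.0331

0.0331


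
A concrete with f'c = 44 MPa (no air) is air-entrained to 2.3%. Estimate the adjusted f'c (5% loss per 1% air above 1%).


Strength loss = (2.3 - 1) * 5 = 6.5%
f'c = 44 * (1 - 6.5/100)
= 41.14 MPa

41.14


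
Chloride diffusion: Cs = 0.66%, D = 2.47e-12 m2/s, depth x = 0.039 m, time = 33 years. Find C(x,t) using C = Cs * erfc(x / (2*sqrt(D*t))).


t_seconds = 33 * 365.25 * 24 * 3600 = 1041400800.0 s
arg = 0.039 / (2 * sqrt(2.47e-12 * 1041400800.0))
= 0.3845
erfc(0.3845) = 0.5866
C = 0.66 * 0.5866 = 0.3872%

0.3872


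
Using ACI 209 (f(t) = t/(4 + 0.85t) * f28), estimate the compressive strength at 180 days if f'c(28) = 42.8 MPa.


f(180) = 180 / (4 + 0.85 * 180) * 42.8
= 180 / 157.0 * 42.8
= 49.07 MPa

49.07


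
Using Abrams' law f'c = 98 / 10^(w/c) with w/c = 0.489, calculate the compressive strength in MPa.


f'c = 98 / 10^0.489
= 98 / 3.083
= 31.79 MPa

31.79


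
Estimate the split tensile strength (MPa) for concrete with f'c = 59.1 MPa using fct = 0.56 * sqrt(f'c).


fct = 0.56 * sqrt(59.1)
= 0.56 * 7.688
= 4.305 MPa

4.305


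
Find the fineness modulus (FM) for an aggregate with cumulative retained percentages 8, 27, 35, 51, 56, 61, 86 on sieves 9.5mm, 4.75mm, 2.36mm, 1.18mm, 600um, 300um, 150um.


FM = sum(cumulative % retained) / 100
= 324 / 100
= 3.24

3.24


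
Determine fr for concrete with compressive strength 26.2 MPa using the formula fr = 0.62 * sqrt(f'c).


fr = 0.62 * sqrt(26.2)
= 3.174 MPa

3.174


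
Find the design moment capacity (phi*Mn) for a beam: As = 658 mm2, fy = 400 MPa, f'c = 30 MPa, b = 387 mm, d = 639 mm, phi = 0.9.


a = As * fy / (0.85 * f'c * b)
= 658 * 400 / (0.85 * 30 * 387)
= 26.6707 mm
Mn = As * fy * (d - a/2) / 10^6
= 164.6749 kN-m
phi*Mn = 0.9 * 164.6749 = 148.21 kN-m

148.21


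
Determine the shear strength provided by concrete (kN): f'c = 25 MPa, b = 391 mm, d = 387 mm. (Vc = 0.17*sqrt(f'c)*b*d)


Vc = 0.17 * sqrt(25) * 391 * 387 / 1000
= 128.62 kN

128.62


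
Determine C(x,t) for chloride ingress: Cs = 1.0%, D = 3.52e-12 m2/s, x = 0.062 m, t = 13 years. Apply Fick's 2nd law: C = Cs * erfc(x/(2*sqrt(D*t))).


t_seconds = 13 * 365.25 * 24 * 3600 = 410248800.0 s
arg = 0.062 / (2 * sqrt(3.52e-12 * 410248800.0))
= 0.8158
erfc(0.8158) = 0.2486
C = 1.0 * 0.2486 = 0.2486%

0.2486


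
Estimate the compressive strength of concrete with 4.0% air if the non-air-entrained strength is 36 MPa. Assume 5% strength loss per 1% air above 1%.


Strength loss = (4.0 - 1) * 5 = 15.0%
f'c = 36 * (1 - 15.0/100)
= 30.6 MPa

30.6


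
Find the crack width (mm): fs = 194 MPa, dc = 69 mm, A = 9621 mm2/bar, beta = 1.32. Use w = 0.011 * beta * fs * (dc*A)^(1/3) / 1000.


w = 0.011 * beta * fs * (dc * A)^(1/3) / 1000
= 0.011 * 1.32 * 194 * (69 * 9621)^(1/3) / 1000
= 0.246 mm

0.246


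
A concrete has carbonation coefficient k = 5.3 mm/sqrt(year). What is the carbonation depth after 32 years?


depth = k * sqrt(t)
= 5.3 * sqrt(32)
= 29.98 mm

29.98


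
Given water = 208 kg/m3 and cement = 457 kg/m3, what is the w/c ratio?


w/c = water / cement
w/c = 208 / 457 = 0.455

0.455


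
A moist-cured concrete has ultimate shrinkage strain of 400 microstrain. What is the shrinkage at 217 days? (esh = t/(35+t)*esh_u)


esh(217) = 217 / (35 + 217) * 400
= 217 / 252 * 400
= 344.4 microstrain

344.4


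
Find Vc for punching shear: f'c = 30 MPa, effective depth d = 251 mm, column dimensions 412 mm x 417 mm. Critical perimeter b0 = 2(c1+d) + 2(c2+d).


b0 = 2*(412 + 251) + 2*(417 + 251) = 2662 mm
Vc = 0.33 * sqrt(30) * 2662 * 251 / 1000
= 1207.69 kN

1207.69


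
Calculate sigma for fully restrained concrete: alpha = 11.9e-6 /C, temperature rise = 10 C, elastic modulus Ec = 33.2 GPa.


sigma = alpha * dT * Ec
= 11.9e-6 * 10 * 33.2 * 1000
= 3.951 MPa

3.951


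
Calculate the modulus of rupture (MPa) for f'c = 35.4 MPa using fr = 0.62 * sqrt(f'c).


fr = 0.62 * sqrt(35.4)
= 3.689 MPa

3.689


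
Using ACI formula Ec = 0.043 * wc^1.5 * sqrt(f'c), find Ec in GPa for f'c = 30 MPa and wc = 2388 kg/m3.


Ec = 0.043 * 2388^1.5 * sqrt(30) / 1000
= 27.48 GPa

27.48


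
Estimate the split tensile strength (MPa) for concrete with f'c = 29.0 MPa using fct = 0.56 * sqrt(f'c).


fct = 0.56 * sqrt(29.0)
= 0.56 * 5.385
= 3.016 MPa

3.016


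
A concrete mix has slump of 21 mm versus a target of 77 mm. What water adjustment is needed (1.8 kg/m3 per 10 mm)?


Difference = 77 - 21 = 56 mm
Water adjustment = 56 * 1.8 / 10 = 10.1 kg/m3

10.1


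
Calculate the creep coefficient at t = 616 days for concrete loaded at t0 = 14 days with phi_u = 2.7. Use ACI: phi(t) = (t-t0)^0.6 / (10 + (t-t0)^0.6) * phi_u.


dt = 616 - 14 = 602
phi = 602^0.6 / (10 + 602^0.6) * 2.7
= 2.222

2.222


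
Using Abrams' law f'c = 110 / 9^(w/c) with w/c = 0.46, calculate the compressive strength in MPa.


f'c = 110 / 9^0.46
= 110 / 2.748
= 40.04 MPa

40.04


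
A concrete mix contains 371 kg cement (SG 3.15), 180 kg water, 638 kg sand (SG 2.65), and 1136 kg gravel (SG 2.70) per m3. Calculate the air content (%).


Vol cement = 371 / (3.15 * 1000) = 0.117778 m3
Vol water = 180 / 1000 = 0.18 m3
Vol sand = 638 / (2.65 * 1000) = 0.240755 m3
Vol gravel = 1136 / (2.70 * 1000) = 0.420741 m3
Total solid + water volume = 0.959273 m3
Air = (1 - 0.959273) * 100 = 4.07%

4.07


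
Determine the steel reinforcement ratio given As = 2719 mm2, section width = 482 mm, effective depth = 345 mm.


rho = As / (b * d)
= 2719 / (482 * 345)
= 0.0164

0.0164


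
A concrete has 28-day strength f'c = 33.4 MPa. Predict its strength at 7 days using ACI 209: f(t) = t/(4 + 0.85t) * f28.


f(7) = 7 / (4 + 0.85 * 7) * 33.4
= 7 / 9.95 * 33.4
= 23.5 MPa

23.5


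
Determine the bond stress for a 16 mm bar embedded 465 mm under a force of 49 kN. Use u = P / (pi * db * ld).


u = P / (pi * db * ld)
= 49 * 1000 / (pi * 16 * 465)
= 2.096 MPa

2.096


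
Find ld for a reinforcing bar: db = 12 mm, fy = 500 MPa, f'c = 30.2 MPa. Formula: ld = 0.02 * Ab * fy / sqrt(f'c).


Ab = pi * 12^2 / 4 = 113.097 mm2
ld = 0.02 * 113.097 * 500 / sqrt(30.2)
= 205.8 mm

205.8


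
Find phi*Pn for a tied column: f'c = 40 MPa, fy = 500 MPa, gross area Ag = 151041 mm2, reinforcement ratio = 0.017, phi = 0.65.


Ast = rho * Ag = 0.017 * 151041 = 2567.697 mm2
phi*Pn = 0.65 * 0.80 * (0.85 * 40 * (151041 - 2567.697) + 500 * 2567.697) / 1000
= 3292.61 kN

3292.61


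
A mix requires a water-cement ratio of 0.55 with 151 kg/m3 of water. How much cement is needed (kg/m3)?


Cement = water / (w/c)
= 151 / 0.55
= 274.5 kg/m3

274.5


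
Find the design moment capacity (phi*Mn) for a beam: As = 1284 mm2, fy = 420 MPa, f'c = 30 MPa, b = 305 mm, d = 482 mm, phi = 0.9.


a = As * fy / (0.85 * f'c * b)
= 1284 * 420 / (0.85 * 30 * 305)
= 69.3385 mm
Mn = As * fy * (d - a/2) / 10^6
= 241.2365 kN-m
phi*Mn = 0.9 * 241.2365 = 217.11 kN-m

217.11


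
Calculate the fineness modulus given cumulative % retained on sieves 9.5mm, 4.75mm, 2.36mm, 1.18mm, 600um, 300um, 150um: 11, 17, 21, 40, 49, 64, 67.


FM = sum(cumulative % retained) / 100
= 269 / 100
= 2.69

2.69


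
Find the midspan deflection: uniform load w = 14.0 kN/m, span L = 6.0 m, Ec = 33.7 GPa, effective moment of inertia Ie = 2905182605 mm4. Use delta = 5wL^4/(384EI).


Convert: L = 6.0 m = 6000 mm, Ec = 33.7 GPa = 33700 MPa
delta = 5 * 14.0 * 6000^4 / (384 * 33700 * 2905182605)
= 2.41 mm

2.41


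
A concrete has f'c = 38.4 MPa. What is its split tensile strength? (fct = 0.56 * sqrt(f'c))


fct = 0.56 * sqrt(38.4)
= 0.56 * 6.197
= 3.47 MPa

3.47


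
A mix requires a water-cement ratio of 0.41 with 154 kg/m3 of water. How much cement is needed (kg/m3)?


Cement = water / (w/c)
= 154 / 0.41
= 375.6 kg/m3

375.6


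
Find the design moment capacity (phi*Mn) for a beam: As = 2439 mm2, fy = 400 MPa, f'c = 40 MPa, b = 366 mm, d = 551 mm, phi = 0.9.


a = As * fy / (0.85 * f'c * b)
= 2439 * 400 / (0.85 * 40 * 366)
= 78.3992 mm
Mn = As * fy * (d - a/2) / 10^6
= 499.3125 kN-m
phi*Mn = 0.9 * 499.3125 = 449.38 kN-m

449.38


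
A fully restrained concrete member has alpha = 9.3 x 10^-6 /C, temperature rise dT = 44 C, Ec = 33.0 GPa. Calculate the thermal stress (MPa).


sigma = alpha * dT * Ec
= 9.3e-6 * 44 * 33.0 * 1000
= 13.504 MPa

13.504


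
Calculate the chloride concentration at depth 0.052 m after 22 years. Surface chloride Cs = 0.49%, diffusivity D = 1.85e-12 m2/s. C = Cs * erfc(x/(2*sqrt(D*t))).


t_seconds = 22 * 365.25 * 24 * 3600 = 694267200.0 s
arg = 0.052 / (2 * sqrt(1.85e-12 * 694267200.0))
= 0.7255
erfc(0.7255) = 0.3049
C = 0.49 * 0.3049 = 0.1494%

0.1494


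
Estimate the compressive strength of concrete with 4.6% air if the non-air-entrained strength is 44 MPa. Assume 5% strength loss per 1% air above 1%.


Strength loss = (4.6 - 1) * 5 = 18.0%
f'c = 44 * (1 - 18.0/100)
= 36.08 MPa

36.08


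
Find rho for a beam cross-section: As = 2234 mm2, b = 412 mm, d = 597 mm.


rho = As / (b * d)
= 2234 / (412 * 597)
= 0.0091

0.0091


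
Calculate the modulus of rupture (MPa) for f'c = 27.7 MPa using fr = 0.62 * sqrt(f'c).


fr = 0.62 * sqrt(27.7)
= 3.263 MPa

3.263


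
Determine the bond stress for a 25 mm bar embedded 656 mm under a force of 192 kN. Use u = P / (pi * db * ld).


u = P / (pi * db * ld)
= 192 * 1000 / (pi * 25 * 656)
= 3.727 MPa

3.727


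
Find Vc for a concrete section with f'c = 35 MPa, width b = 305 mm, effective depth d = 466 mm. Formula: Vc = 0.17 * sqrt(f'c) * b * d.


Vc = 0.17 * sqrt(35) * 305 * 466 / 1000
= 142.94 kN

142.94


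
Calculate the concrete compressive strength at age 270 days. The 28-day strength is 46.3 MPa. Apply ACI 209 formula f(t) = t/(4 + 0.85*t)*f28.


f(270) = 270 / (4 + 0.85 * 270) * 46.3
= 270 / 233.5 * 46.3
= 53.54 MPa

53.54


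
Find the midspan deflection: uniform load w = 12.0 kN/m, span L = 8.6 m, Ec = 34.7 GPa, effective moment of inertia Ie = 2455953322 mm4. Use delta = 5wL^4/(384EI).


Convert: L = 8.6 m = 8600 mm, Ec = 34.7 GPa = 34700 MPa
delta = 5 * 12.0 * 8600^4 / (384 * 34700 * 2455953322)
= 10.03 mm

10.03


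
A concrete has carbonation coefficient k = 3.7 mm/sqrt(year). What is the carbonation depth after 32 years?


depth = k * sqrt(t)
= 3.7 * sqrt(32)
= 20.93 mm

20.93


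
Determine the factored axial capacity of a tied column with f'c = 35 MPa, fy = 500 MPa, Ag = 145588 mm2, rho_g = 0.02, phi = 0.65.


Ast = rho * Ag = 0.02 * 145588 = 2911.76 mm2
phi*Pn = 0.65 * 0.80 * (0.85 * 35 * (145588 - 2911.76) + 500 * 2911.76) / 1000
= 2964.26 kN

2964.26


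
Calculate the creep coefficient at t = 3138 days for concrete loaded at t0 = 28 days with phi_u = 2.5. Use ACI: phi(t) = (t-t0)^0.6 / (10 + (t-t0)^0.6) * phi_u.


dt = 3138 - 28 = 3110
phi = 3110^0.6 / (10 + 3110^0.6) * 2.5
= 2.314

2.314


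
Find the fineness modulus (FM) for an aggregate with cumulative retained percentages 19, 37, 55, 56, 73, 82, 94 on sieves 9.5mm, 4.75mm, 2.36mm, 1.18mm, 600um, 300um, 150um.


FM = sum(cumulative % retained) / 100
= 416 / 100
= 4.16

4.16


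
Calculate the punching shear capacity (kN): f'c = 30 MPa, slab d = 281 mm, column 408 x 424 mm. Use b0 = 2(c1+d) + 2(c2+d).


b0 = 2*(408 + 281) + 2*(424 + 281) = 2788 mm
Vc = 0.33 * sqrt(30) * 2788 * 281 / 1000
= 1416.03 kN

1416.03


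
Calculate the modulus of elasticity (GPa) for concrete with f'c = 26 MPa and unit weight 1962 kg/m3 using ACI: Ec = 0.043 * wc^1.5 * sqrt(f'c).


Ec = 0.043 * 1962^1.5 * sqrt(26) / 1000
= 19.05 GPa

19.05


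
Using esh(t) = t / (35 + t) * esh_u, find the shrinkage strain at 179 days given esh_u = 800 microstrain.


esh(179) = 179 / (35 + 179) * 800
= 179 / 214 * 800
= 669.2 microstrain

669.2


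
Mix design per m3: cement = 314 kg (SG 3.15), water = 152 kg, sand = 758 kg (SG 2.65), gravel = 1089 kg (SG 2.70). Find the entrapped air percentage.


Vol cement = 314 / (3.15 * 1000) = 0.099683 m3
Vol water = 152 / 1000 = 0.152 m3
Vol sand = 758 / (2.65 * 1000) = 0.286038 m3
Vol gravel = 1089 / (2.70 * 1000) = 0.403333 m3
Total solid + water volume = 0.941054 m3
Air = (1 - 0.941054) * 100 = 5.89%

5.89


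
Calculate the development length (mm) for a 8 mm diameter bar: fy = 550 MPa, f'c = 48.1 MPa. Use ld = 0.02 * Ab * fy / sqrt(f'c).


Ab = pi * 8^2 / 4 = 50.265 mm2
ld = 0.02 * 50.265 * 550 / sqrt(48.1)
= 79.7 mm

79.7


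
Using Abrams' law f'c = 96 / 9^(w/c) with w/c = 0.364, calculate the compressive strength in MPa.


f'c = 96 / 9^0.364
= 96 / 2.225
= 43.14 MPa

43.14


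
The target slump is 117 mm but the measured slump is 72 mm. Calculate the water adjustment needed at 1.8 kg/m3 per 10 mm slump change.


Difference = 117 - 72 = 45 mm
Water adjustment = 45 * 1.8 / 10 = 8.1 kg/m3

8.1
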